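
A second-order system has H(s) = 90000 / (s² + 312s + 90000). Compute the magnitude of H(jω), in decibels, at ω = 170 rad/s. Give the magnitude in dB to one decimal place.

0.9 dB

|(j170)² + 312(j170) + 90000| = |61100 + j53040| = 8.091e+04
|H(j170)| = 90000 / 8.091e+04 = 1.1123
20 log₁₀(1.1123) = 0.92 dB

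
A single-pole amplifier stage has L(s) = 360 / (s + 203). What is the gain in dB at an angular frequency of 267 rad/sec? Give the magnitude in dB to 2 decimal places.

|j267 + 203| = √(267² + 203²) = 335.4
|L(j267)| = 360 / 335.4 = 1.0733
20 log₁₀(1.0733) = 0.615 dB

0.61 dB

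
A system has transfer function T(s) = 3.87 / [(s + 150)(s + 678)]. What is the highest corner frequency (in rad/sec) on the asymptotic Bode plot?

Break frequencies occur at each pole and zero magnitude: 150 rad/sec, 678 rad/sec.
The highest is 678 rad/sec.

678 rad/sec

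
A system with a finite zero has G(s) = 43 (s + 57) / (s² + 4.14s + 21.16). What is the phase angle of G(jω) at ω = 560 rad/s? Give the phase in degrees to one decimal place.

∠(j560 + 57) = arctan(560/57) = 84.19°
∠[(j560)² + 4.14(j560) + 21.16] = ∠[-3.1358e+05 + j2318.4] = 179.58°
∠G(j560) = 84.19° − 179.58° = -95.39°

-95.4°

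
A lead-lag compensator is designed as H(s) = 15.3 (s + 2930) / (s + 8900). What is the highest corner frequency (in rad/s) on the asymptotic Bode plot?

Break frequencies occur at each pole and zero magnitude: 2930 rad/s, 8900 rad/s.
The highest is 8900 rad/s.

8900 rad/s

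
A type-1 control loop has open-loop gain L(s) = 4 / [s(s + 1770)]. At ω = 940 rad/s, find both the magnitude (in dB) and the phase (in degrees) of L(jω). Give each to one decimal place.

|j940 + 1770| = √(940² + 1770²) = 2004
|j940| = 940
|L(j940)| = 4 / (2004 × 940) = 2.1233e-06
20 log₁₀(2.1233e-06) = -113.46 dB
∠(j940 + 1770) = arctan(940/1770) = 27.97°
∠(j940) = 90.00°
∠L(j940) = − (27.97° + 90.00°) = -117.97°

|L| = -113.5 dB, ∠L = -118.0°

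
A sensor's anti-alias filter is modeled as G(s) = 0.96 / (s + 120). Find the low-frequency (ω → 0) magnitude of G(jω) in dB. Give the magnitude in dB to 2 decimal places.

-41.94 dB

G(0) = 0.96 / 120 = 0.008
20 log₁₀(0.008) = -41.938 dB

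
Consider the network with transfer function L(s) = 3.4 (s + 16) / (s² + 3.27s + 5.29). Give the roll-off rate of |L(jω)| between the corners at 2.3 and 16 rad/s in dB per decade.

In this band the factors already past their corner are: complex pole pair at ωₙ ≈ 2.3; net slope = -40 dB/decade.

-40 dB/decade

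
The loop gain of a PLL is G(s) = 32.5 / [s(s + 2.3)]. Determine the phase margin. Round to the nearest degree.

Gain crossover: |G(jω)| = 1 at ω ≈ 5.47 rad/s.
∠G(j5.47) = −90° − arctan(5.47/2.3) ≈ -157.21°
PM = 180° + (-157.21°) = 22.79°

23 deg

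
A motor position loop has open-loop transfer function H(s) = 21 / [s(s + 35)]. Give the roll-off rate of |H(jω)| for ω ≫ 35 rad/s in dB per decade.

-40 dB/decade

With 0 zeros and 2 poles, the high-frequency asymptotic slope is 20 × (0 − 2) = -40 dB/decade.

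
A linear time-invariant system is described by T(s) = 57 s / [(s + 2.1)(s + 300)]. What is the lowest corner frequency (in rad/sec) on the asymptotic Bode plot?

Break frequencies occur at each pole and zero magnitude: 2.1 rad/sec, 300 rad/sec.
The lowest is 2.1 rad/sec.

2.1 rad/sec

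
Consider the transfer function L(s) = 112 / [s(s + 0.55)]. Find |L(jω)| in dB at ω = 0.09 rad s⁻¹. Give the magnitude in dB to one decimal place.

|j0.09 + 0.55| = √(0.09² + 0.55²) = 0.5573
|j0.09| = 0.09
|L(j0.09)| = 112 / (0.5573 × 0.09) = 2232.9
20 log₁₀(2232.9) = 66.98 dB

67.0 dB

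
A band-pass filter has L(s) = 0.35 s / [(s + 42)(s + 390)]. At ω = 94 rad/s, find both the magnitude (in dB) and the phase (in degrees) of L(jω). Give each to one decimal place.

|L| = -62.0 dB, ∠L = 10.5°

|j94| = 94
|j94 + 42| = √(94² + 42²) = 103
|j94 + 390| = √(94² + 390²) = 401.2
|L(j94)| = 0.35 × 94 / (103 × 401.2) = 0.00079656
20 log₁₀(0.00079656) = -61.98 dB
∠(j94) = 90.00°
∠(j94 + 42) = arctan(94/42) = 65.92°
∠(j94 + 390) = arctan(94/390) = 13.55°
∠L(j94) = 90.00° − (65.92° + 13.55°) = 10.52°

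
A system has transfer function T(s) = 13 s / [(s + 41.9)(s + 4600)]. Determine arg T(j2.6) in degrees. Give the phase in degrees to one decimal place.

86.4°

∠(j2.6) = 90.00°
∠(j2.6 + 41.9) = arctan(2.6/41.9) = 3.55°
∠(j2.6 + 4600) = arctan(2.6/4600) = 0.03°
∠T(j2.6) = 90.00° − (3.55° + 0.03°) = 86.42°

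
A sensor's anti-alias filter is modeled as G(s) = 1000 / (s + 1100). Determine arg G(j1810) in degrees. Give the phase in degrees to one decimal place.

-58.7 deg

∠(j1810 + 1100) = arctan(1810/1100) = 58.71°
∠G(j1810) = −58.71° = -58.71°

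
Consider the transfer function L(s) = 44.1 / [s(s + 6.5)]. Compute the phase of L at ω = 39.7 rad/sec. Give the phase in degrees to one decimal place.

∠(j39.7 + 6.5) = arctan(39.7/6.5) = 80.70°
∠(j39.7) = 90.00°
∠L(j39.7) = − (80.70° + 90.00°) = -170.70°

-170.7°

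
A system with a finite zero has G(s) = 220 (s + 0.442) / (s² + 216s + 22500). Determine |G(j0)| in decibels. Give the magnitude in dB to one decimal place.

G(0) = 220 × 0.442 / 22500 = 0.0043218
20 log₁₀(0.0043218) = -47.29 dB

-47.3 dB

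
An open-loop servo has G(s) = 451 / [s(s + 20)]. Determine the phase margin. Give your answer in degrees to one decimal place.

Gain crossover: |G(jω)| = 1 at ω ≈ 17.1 rad/s.
∠G(j17.1) = −90° − arctan(17.1/20) ≈ -130.58°
PM = 180° + (-130.58°) = 49.42°

49.4°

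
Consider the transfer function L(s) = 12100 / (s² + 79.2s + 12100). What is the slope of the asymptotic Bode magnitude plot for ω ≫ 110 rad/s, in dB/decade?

-40 dB/decade

With 0 zeros and 2 poles, the high-frequency asymptotic slope is 20 × (0 − 2) = -40 dB/decade.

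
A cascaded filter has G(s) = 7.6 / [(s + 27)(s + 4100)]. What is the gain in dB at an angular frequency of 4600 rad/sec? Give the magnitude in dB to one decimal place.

|j4600 + 27| = √(4600² + 27²) = 4600
|j4600 + 4100| = √(4600² + 4100²) = 6162
|G(j4600)| = 7.6 / (4600 × 6162) = 2.6812e-07
20 log₁₀(2.6812e-07) = -131.43 dB

-131.4 dB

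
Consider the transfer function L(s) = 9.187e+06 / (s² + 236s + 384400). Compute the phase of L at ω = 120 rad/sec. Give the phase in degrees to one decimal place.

∠[(j120)² + 236(j120) + 384400] = ∠[3.7e+05 + j28320] = 4.38°
∠L(j120) = −4.38° = -4.38°

-4.4°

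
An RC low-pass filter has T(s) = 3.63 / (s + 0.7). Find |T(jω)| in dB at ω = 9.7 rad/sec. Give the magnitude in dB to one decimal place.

|j9.7 + 0.7| = √(9.7² + 0.7²) = 9.725
|T(j9.7)| = 3.63 / 9.725 = 0.37326
20 log₁₀(0.37326) = -8.56 dB

-8.6 dB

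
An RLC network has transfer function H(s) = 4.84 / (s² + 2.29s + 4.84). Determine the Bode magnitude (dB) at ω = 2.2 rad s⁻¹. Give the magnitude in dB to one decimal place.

-0.3 dB

|(j2.2)² + 2.29(j2.2) + 4.84| = |-8.8818e-16 + j5.038| = 5.038
|H(j2.2)| = 4.84 / 5.038 = 0.9607
20 log₁₀(0.9607) = -0.35 dB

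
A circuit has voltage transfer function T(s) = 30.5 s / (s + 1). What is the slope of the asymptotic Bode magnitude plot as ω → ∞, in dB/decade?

0 dB/decade

With 1 zero and 1 pole, the high-frequency asymptotic slope is 20 × (1 − 1) = 0 dB/decade.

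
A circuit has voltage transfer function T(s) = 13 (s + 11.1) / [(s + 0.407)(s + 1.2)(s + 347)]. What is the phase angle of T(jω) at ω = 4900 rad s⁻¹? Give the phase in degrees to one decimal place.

-176.1°

∠(j4900 + 11.1) = arctan(4900/11.1) = 89.87°
∠(j4900 + 0.407) = arctan(4900/0.407) = 90.00°
∠(j4900 + 1.2) = arctan(4900/1.2) = 89.99°
∠(j4900 + 347) = arctan(4900/347) = 85.95°
∠T(j4900) = 89.87° − (90.00° + 89.99° + 85.95°) = -176.06°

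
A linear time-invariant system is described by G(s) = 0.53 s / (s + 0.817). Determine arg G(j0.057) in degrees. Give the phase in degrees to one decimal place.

86.0°

∠(j0.057) = 90.00°
∠(j0.057 + 0.817) = arctan(0.057/0.817) = 3.99°
∠G(j0.057) = 90.00° − 3.99° = 86.01°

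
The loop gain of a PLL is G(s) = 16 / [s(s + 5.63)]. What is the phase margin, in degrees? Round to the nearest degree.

65 deg

Gain crossover: |G(jω)| = 1 at ω ≈ 2.58 rad/s.
∠G(j2.58) = −90° − arctan(2.58/5.63) ≈ -114.65°
PM = 180° + (-114.65°) = 65.35°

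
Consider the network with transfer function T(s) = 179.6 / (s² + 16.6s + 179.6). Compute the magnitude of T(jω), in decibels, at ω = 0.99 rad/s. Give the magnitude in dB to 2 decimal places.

|(j0.99)² + 16.6(j0.99) + 179.6| = |178.62 + j16.434| = 179.4
|T(j0.99)| = 179.6 / 179.4 = 1.0013
20 log₁₀(1.0013) = 0.011 dB

0.01 dB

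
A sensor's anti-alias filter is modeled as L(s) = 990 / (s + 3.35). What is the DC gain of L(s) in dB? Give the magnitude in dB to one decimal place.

L(0) = 990 / 3.35 = 295.52
20 log₁₀(295.52) = 49.41 dB

49.4 dB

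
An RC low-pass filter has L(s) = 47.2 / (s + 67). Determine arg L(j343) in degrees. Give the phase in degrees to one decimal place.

-78.9°

∠(j343 + 67) = arctan(343/67) = 78.95°
∠L(j343) = −78.95° = -78.95°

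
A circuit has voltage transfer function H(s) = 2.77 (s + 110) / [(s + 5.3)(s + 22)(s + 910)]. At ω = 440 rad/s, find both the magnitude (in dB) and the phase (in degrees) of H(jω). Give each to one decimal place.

|H| = -103.9 dB, ∠H = -126.3°

|j440 + 110| = √(440² + 110²) = 453.5
|j440 + 5.3| = √(440² + 5.3²) = 440
|j440 + 22| = √(440² + 22²) = 440.5
|j440 + 910| = √(440² + 910²) = 1011
|H(j440)| = 2.77 × 453.5 / (440 × 440.5 × 1011) = 6.4114e-06
20 log₁₀(6.4114e-06) = -103.86 dB
∠(j440 + 110) = arctan(440/110) = 75.96°
∠(j440 + 5.3) = arctan(440/5.3) = 89.31°
∠(j440 + 22) = arctan(440/22) = 87.14°
∠(j440 + 910) = arctan(440/910) = 25.80°
∠H(j440) = 75.96° − (89.31° + 87.14° + 25.80°) = -126.29°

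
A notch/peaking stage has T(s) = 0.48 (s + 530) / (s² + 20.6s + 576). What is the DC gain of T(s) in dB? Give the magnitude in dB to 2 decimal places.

T(0) = 0.48 × 530 / 576 = 0.44167
20 log₁₀(0.44167) = -7.098 dB

-7.10 dB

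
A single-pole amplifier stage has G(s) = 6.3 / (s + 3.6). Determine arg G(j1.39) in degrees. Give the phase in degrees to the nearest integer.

∠(j1.39 + 3.6) = arctan(1.39/3.6) = 21.11°
∠G(j1.39) = −21.11° = -21.11°

-21°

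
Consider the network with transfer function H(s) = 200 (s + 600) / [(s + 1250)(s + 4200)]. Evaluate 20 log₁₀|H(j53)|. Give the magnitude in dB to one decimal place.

|j53 + 600| = √(53² + 600²) = 602.3
|j53 + 1250| = √(53² + 1250²) = 1251
|j53 + 4200| = √(53² + 4200²) = 4200
|H(j53)| = 200 × 602.3 / (1251 × 4200) = 0.022924
20 log₁₀(0.022924) = -32.79 dB

-32.8 dB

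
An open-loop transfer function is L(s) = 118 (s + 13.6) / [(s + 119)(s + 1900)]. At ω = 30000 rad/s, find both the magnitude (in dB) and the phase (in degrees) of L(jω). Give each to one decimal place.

|L| = -48.1 dB, ∠L = -86.2°

|j30000 + 13.6| = √(30000² + 13.6²) = 3e+04
|j30000 + 119| = √(30000² + 119²) = 3e+04
|j30000 + 1900| = √(30000² + 1900²) = 3.006e+04
|L(j30000)| = 118 × 3e+04 / (3e+04 × 3.006e+04) = 0.0039254
20 log₁₀(0.0039254) = -48.12 dB
∠(j30000 + 13.6) = arctan(30000/13.6) = 89.97°
∠(j30000 + 119) = arctan(30000/119) = 89.77°
∠(j30000 + 1900) = arctan(30000/1900) = 86.38°
∠L(j30000) = 89.97° − (89.77° + 86.38°) = -86.17°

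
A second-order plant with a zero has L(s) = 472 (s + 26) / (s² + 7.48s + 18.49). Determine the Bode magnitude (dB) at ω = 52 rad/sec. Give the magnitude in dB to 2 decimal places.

20.10 dB

|j52 + 26| = √(52² + 26²) = 58.14
|(j52)² + 7.48(j52) + 18.49| = |-2685.5 + j388.96| = 2714
|L(j52)| = 472 × 58.14 / 2714 = 10.113
20 log₁₀(10.113) = 20.097 dB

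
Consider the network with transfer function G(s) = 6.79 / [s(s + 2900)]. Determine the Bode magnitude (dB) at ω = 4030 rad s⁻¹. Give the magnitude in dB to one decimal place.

|j4030 + 2900| = √(4030² + 2900²) = 4965
|j4030| = 4030
|G(j4030)| = 6.79 / (4965 × 4030) = 3.3935e-07
20 log₁₀(3.3935e-07) = -129.39 dB

-129.4 dB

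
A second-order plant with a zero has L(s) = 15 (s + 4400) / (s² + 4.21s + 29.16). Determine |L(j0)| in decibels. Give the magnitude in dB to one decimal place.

67.1 dB

L(0) = 15 × 4400 / 29.16 = 2263.4
20 log₁₀(2263.4) = 67.10 dB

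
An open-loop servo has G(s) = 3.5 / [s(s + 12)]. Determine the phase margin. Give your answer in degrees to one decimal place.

88.6°

Gain crossover: |G(jω)| = 1 at ω ≈ 0.292 rad s⁻¹.
∠G(j0.292) = −90° − arctan(0.292/12) ≈ -91.39°
PM = 180° + (-91.39°) = 88.61°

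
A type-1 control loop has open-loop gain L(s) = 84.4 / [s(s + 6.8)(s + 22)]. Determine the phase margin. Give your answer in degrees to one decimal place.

Gain crossover: |L(jω)| = 1 at ω ≈ 0.562 rad/sec.
∠L(j0.562) = −90° − arctan(0.562/6.8) − arctan(0.562/22) ≈ -96.19°
PM = 180° + (-96.19°) = 83.81°

83.8°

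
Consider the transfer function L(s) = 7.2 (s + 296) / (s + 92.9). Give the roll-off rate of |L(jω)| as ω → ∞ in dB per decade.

With 1 zero and 1 pole, the high-frequency asymptotic slope is 20 × (1 − 1) = 0 dB/decade.

0 dB/decade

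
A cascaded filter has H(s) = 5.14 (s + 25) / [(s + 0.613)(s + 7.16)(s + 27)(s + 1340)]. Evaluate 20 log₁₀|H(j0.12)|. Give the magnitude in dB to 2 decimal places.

|j0.12 + 25| = √(0.12² + 25²) = 25
|j0.12 + 0.613| = √(0.12² + 0.613²) = 0.6246
|j0.12 + 7.16| = √(0.12² + 7.16²) = 7.161
|j0.12 + 27| = √(0.12² + 27²) = 27
|j0.12 + 1340| = √(0.12² + 1340²) = 1340
|H(j0.12)| = 5.14 × 25 / (0.6246 × 7.161 × 27 × 1340) = 0.00079403
20 log₁₀(0.00079403) = -62.003 dB

-62.00 dB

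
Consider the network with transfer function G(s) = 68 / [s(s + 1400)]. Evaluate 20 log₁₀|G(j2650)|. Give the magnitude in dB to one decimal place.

|j2650 + 1400| = √(2650² + 1400²) = 2997
|j2650| = 2650
|G(j2650)| = 68 / (2997 × 2650) = 8.5618e-06
20 log₁₀(8.5618e-06) = -101.35 dB

-101.3 dB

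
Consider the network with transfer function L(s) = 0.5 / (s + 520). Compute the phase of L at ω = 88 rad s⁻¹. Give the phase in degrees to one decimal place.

∠(j88 + 520) = arctan(88/520) = 9.61°
∠L(j88) = −9.61° = -9.61°

-9.6 deg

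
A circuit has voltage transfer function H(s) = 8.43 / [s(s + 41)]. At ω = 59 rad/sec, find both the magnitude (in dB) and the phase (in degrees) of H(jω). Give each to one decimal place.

|j59 + 41| = √(59² + 41²) = 71.85
|j59| = 59
|H(j59)| = 8.43 / (71.85 × 59) = 0.0019887
20 log₁₀(0.0019887) = -54.03 dB
∠(j59 + 41) = arctan(59/41) = 55.20°
∠(j59) = 90.00°
∠H(j59) = − (55.20° + 90.00°) = -145.20°

|H| = -54.0 dB, ∠H = -145.2°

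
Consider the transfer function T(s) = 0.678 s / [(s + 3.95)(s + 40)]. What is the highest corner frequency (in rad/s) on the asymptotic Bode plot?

40 rad/s

Break frequencies occur at each pole and zero magnitude: 3.95 rad/s, 40 rad/s.
The highest is 40 rad/s.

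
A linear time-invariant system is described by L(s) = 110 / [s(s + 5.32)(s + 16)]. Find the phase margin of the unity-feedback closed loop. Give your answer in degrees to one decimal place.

Gain crossover: |L(jω)| = 1 at ω ≈ 1.25 rad s⁻¹.
∠L(j1.25) = −90° − arctan(1.25/5.32) − arctan(1.25/16) ≈ -107.74°
PM = 180° + (-107.74°) = 72.26°

72.3°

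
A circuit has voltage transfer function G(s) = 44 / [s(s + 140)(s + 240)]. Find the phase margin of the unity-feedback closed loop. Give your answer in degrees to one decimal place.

Gain crossover: |G(jω)| = 1 at ω ≈ 0.00131 rad/s.
∠G(j0.00131) = −90° − arctan(0.00131/140) − arctan(0.00131/240) ≈ -90.00°
PM = 180° + (-90.00°) = 90.00°

90.0°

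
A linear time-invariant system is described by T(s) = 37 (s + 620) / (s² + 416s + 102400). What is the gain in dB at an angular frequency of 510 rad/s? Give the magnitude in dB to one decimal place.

-19.0 dB

|j510 + 620| = √(510² + 620²) = 802.8
|(j510)² + 416(j510) + 102400| = |-1.577e+05 + j2.1216e+05| = 2.644e+05
|T(j510)| = 37 × 802.8 / 2.644e+05 = 0.11237
20 log₁₀(0.11237) = -18.99 dB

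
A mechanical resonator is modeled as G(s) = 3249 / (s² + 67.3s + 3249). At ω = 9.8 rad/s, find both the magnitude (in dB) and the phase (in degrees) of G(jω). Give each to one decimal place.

|G| = 0.1 dB, ∠G = -11.8°

|(j9.8)² + 67.3(j9.8) + 3249| = |3153 + j659.54| = 3221
|G(j9.8)| = 3249 / 3221 = 1.0086
20 log₁₀(1.0086) = 0.07 dB
∠[(j9.8)² + 67.3(j9.8) + 3249] = ∠[3153 + j659.54] = 11.81°
∠G(j9.8) = −11.81° = -11.81°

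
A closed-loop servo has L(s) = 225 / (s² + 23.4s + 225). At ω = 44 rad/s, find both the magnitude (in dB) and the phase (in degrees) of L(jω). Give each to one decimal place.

|(j44)² + 23.4(j44) + 225| = |-1711 + j1029.6| = 1997
|L(j44)| = 225 / 1997 = 0.11267
20 log₁₀(0.11267) = -18.96 dB
∠[(j44)² + 23.4(j44) + 225] = ∠[-1711 + j1029.6] = 148.96°
∠L(j44) = −148.96° = -148.96°

|L| = -19.0 dB, ∠L = -149.0°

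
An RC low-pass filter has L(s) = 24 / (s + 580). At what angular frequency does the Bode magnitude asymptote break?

580 rad/s

The single real pole at s = −580 gives a corner at ω = 580 rad/s.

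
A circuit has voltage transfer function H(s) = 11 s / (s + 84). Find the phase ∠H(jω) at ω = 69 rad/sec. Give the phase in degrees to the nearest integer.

51°

∠(j69) = 90.00°
∠(j69 + 84) = arctan(69/84) = 39.40°
∠H(j69) = 90.00° − 39.40° = 50.60°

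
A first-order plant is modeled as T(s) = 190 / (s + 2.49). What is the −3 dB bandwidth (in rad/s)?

2.49 rad/s

For a single-pole low-pass, the −3 dB point is at the pole: ω = 2.49 rad/s.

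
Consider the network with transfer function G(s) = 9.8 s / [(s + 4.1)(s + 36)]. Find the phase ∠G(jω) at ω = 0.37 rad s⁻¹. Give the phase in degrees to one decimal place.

84.3°

∠(j0.37) = 90.00°
∠(j0.37 + 4.1) = arctan(0.37/4.1) = 5.16°
∠(j0.37 + 36) = arctan(0.37/36) = 0.59°
∠G(j0.37) = 90.00° − (5.16° + 0.59°) = 84.25°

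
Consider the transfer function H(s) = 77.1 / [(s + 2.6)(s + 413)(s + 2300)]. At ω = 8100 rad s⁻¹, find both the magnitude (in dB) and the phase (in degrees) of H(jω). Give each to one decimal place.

|j8100 + 2.6| = √(8100² + 2.6²) = 8100
|j8100 + 413| = √(8100² + 413²) = 8111
|j8100 + 2300| = √(8100² + 2300²) = 8420
|H(j8100)| = 77.1 / (8100 × 8111 × 8420) = 1.3938e-10
20 log₁₀(1.3938e-10) = -197.12 dB
∠(j8100 + 2.6) = arctan(8100/2.6) = 89.98°
∠(j8100 + 413) = arctan(8100/413) = 87.08°
∠(j8100 + 2300) = arctan(8100/2300) = 74.15°
∠H(j8100) = − (89.98° + 87.08° + 74.15°) = -251.21°

|H| = -197.1 dB, ∠H = -251.2°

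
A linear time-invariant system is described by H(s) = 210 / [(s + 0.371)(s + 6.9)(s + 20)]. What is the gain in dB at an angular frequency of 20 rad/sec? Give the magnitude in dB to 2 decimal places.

|j20 + 0.371| = √(20² + 0.371²) = 20
|j20 + 6.9| = √(20² + 6.9²) = 21.16
|j20 + 20| = √(20² + 20²) = 28.28
|H(j20)| = 210 / (20 × 21.16 × 28.28) = 0.017544
20 log₁₀(0.017544) = -35.118 dB

-35.12 dB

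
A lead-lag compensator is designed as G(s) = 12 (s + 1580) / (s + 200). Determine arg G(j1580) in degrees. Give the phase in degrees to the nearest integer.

∠(j1580 + 1580) = arctan(1580/1580) = 45.00°
∠(j1580 + 200) = arctan(1580/200) = 82.79°
∠G(j1580) = 45.00° − 82.79° = -37.79°

-38°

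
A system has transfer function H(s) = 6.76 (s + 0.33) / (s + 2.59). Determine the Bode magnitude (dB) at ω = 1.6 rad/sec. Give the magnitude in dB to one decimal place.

|j1.6 + 0.33| = √(1.6² + 0.33²) = 1.634
|j1.6 + 2.59| = √(1.6² + 2.59²) = 3.044
|H(j1.6)| = 6.76 × 1.634 / 3.044 = 3.6276
20 log₁₀(3.6276) = 11.19 dB

11.2 dB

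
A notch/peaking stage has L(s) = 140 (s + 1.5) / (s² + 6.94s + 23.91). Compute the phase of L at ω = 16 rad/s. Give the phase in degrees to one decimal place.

-69.8°

∠(j16 + 1.5) = arctan(16/1.5) = 84.64°
∠[(j16)² + 6.94(j16) + 23.91] = ∠[-232.09 + j111.04] = 154.43°
∠L(j16) = 84.64° − 154.43° = -69.79°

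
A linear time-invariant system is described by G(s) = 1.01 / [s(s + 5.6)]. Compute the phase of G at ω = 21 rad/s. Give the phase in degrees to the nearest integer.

-165°

∠(j21 + 5.6) = arctan(21/5.6) = 75.07°
∠(j21) = 90.00°
∠G(j21) = − (75.07° + 90.00°) = -165.07°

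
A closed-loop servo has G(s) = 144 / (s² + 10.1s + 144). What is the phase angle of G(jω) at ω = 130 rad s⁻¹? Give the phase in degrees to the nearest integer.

-176°

∠[(j130)² + 10.1(j130) + 144] = ∠[-16756 + j1313] = 175.52°
∠G(j130) = −175.52° = -175.52°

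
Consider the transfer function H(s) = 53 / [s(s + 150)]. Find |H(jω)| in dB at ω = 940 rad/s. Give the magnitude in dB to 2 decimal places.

-84.55 dB

|j940 + 150| = √(940² + 150²) = 951.9
|j940| = 940
|H(j940)| = 53 / (951.9 × 940) = 5.9232e-05
20 log₁₀(5.9232e-05) = -84.549 dB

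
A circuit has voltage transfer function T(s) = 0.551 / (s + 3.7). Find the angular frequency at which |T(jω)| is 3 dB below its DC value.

3.7 rad/sec

For a single-pole low-pass, the −3 dB point is at the pole: ω = 3.7 rad/sec.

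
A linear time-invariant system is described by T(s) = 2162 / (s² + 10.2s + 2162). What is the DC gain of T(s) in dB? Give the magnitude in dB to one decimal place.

T(0) = 2162 / 2162 = 1
20 log₁₀(1) = 0.00 dB

0.0 dB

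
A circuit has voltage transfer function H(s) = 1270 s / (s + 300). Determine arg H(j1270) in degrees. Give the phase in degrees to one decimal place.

∠(j1270) = 90.00°
∠(j1270 + 300) = arctan(1270/300) = 76.71°
∠H(j1270) = 90.00° − 76.71° = 13.29°

13.3 deg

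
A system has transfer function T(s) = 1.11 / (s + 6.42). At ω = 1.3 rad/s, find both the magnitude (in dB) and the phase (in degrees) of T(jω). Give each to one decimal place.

|T| = -15.4 dB, ∠T = -11.4°

|j1.3 + 6.42| = √(1.3² + 6.42²) = 6.55
|T(j1.3)| = 1.11 / 6.55 = 0.16946
20 log₁₀(0.16946) = -15.42 dB
∠(j1.3 + 6.42) = arctan(1.3/6.42) = 11.45°
∠T(j1.3) = −11.45° = -11.45°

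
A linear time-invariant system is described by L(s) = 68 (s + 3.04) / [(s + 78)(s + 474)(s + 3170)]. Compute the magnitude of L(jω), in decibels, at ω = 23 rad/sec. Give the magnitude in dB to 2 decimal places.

|j23 + 3.04| = √(23² + 3.04²) = 23.2
|j23 + 78| = √(23² + 78²) = 81.32
|j23 + 474| = √(23² + 474²) = 474.6
|j23 + 3170| = √(23² + 3170²) = 3170
|L(j23)| = 68 × 23.2 / (81.32 × 474.6 × 3170) = 1.2896e-05
20 log₁₀(1.2896e-05) = -97.791 dB

-97.79 dB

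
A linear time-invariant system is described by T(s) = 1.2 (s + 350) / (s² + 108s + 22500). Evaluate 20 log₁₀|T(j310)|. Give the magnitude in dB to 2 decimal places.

-43.17 dB

|j310 + 350| = √(310² + 350²) = 467.5
|(j310)² + 108(j310) + 22500| = |-73600 + j33480| = 8.086e+04
|T(j310)| = 1.2 × 467.5 / 8.086e+04 = 0.0069389
20 log₁₀(0.0069389) = -43.174 dB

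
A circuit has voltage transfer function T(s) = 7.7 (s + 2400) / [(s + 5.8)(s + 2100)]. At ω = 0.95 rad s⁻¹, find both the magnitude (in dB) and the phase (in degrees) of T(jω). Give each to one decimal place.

|T| = 3.5 dB, ∠T = -9.3°

|j0.95 + 2400| = √(0.95² + 2400²) = 2400
|j0.95 + 5.8| = √(0.95² + 5.8²) = 5.877
|j0.95 + 2100| = √(0.95² + 2100²) = 2100
|T(j0.95)| = 7.7 × 2400 / (5.877 × 2100) = 1.4973
20 log₁₀(1.4973) = 3.51 dB
∠(j0.95 + 2400) = arctan(0.95/2400) = 0.02°
∠(j0.95 + 5.8) = arctan(0.95/5.8) = 9.30°
∠(j0.95 + 2100) = arctan(0.95/2100) = 0.03°
∠T(j0.95) = 0.02° − (9.30° + 0.03°) = -9.31°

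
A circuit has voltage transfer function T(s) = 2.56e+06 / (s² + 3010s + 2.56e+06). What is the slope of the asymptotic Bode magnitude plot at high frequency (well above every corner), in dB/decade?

-40 dB/decade

With 0 zeros and 2 poles, the high-frequency asymptotic slope is 20 × (0 − 2) = -40 dB/decade.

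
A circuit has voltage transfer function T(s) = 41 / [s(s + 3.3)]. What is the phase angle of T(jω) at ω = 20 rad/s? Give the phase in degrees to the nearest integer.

-171°

∠(j20 + 3.3) = arctan(20/3.3) = 80.63°
∠(j20) = 90.00°
∠T(j20) = − (80.63° + 90.00°) = -170.63°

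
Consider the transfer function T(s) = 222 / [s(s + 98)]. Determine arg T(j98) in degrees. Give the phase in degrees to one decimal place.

∠(j98 + 98) = arctan(98/98) = 45.00°
∠(j98) = 90.00°
∠T(j98) = − (45.00° + 90.00°) = -135.00°

-135.0°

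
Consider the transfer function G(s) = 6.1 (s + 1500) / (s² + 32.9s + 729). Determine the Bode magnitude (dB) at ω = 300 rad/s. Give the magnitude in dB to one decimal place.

-19.7 dB

|j300 + 1500| = √(300² + 1500²) = 1530
|(j300)² + 32.9(j300) + 729| = |-89271 + j9870| = 8.981e+04
|G(j300)| = 6.1 × 1530 / 8.981e+04 = 0.10389
20 log₁₀(0.10389) = -19.67 dB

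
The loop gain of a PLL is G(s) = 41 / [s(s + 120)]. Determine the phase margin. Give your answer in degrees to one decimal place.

89.8 deg

Gain crossover: |G(jω)| = 1 at ω ≈ 0.342 rad/sec.
∠G(j0.342) = −90° − arctan(0.342/120) ≈ -90.16°
PM = 180° + (-90.16°) = 89.84°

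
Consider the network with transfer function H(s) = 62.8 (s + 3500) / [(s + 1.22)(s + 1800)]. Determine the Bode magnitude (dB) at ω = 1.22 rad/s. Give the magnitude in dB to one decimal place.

|j1.22 + 3500| = √(1.22² + 3500²) = 3500
|j1.22 + 1.22| = √(1.22² + 1.22²) = 1.725
|j1.22 + 1800| = √(1.22² + 1800²) = 1800
|H(j1.22)| = 62.8 × 3500 / (1.725 × 1800) = 70.775
20 log₁₀(70.775) = 37.00 dB

37.0 dB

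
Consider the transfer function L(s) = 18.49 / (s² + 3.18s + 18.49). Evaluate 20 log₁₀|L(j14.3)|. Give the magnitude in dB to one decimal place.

-20.3 dB

|(j14.3)² + 3.18(j14.3) + 18.49| = |-186 + j45.474| = 191.5
|L(j14.3)| = 18.49 / 191.5 = 0.096565
20 log₁₀(0.096565) = -20.30 dB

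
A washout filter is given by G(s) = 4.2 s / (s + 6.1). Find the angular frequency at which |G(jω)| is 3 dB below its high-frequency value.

6.1 rad/s

For a single-pole high-pass, the −3 dB point is at the pole: ω = 6.1 rad/s.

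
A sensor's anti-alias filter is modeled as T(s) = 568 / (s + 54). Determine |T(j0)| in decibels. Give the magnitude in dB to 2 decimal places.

T(0) = 568 / 54 = 10.519
20 log₁₀(10.519) = 20.439 dB

20.44 dB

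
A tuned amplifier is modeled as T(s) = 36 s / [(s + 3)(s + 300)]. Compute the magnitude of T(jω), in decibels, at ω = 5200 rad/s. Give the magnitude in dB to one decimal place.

-43.2 dB

|j5200| = 5200
|j5200 + 3| = √(5200² + 3²) = 5200
|j5200 + 300| = √(5200² + 300²) = 5209
|T(j5200)| = 36 × 5200 / (5200 × 5209) = 0.0069116
20 log₁₀(0.0069116) = -43.21 dB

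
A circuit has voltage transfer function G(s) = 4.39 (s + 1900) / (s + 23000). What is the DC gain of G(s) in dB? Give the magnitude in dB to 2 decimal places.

-8.81 dB

G(0) = 4.39 × 1900 / 23000 = 0.36265
20 log₁₀(0.36265) = -8.810 dB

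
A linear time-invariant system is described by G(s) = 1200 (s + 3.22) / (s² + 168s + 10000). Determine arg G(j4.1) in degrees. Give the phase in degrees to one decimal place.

47.9°

∠(j4.1 + 3.22) = arctan(4.1/3.22) = 51.86°
∠[(j4.1)² + 168(j4.1) + 10000] = ∠[9983.2 + j688.8] = 3.95°
∠G(j4.1) = 51.86° − 3.95° = 47.91°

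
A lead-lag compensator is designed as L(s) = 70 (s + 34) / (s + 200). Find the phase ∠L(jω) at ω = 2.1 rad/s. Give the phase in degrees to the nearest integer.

3°

∠(j2.1 + 34) = arctan(2.1/34) = 3.53°
∠(j2.1 + 200) = arctan(2.1/200) = 0.60°
∠L(j2.1) = 3.53° − 0.60° = 2.93°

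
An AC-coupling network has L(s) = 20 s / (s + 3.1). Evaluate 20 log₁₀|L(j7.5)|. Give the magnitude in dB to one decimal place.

|j7.5| = 7.5
|j7.5 + 3.1| = √(7.5² + 3.1²) = 8.115
|L(j7.5)| = 20 × 7.5 / 8.115 = 18.483
20 log₁₀(18.483) = 25.34 dB

25.3 dB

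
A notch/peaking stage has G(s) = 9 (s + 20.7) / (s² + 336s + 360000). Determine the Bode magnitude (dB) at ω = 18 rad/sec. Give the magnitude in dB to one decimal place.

-63.3 dB

|j18 + 20.7| = √(18² + 20.7²) = 27.43
|(j18)² + 336(j18) + 360000| = |3.5968e+05 + j6048| = 3.597e+05
|G(j18)| = 9 × 27.43 / 3.597e+05 = 0.00068631
20 log₁₀(0.00068631) = -63.27 dB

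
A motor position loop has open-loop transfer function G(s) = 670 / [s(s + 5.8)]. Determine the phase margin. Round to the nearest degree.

13°

Gain crossover: |G(jω)| = 1 at ω ≈ 25.6 rad s⁻¹.
∠G(j25.6) = −90° − arctan(25.6/5.8) ≈ -167.22°
PM = 180° + (-167.22°) = 12.78°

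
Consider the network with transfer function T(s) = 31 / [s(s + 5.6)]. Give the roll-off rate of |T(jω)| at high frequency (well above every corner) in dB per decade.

-40 dB/decade

With 0 zeros and 2 poles, the high-frequency asymptotic slope is 20 × (0 − 2) = -40 dB/decade.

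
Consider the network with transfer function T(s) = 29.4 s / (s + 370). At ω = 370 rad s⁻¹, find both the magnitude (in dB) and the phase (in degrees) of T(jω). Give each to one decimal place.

|j370| = 370
|j370 + 370| = √(370² + 370²) = 523.3
|T(j370)| = 29.4 × 370 / 523.3 = 20.789
20 log₁₀(20.789) = 26.36 dB
∠(j370) = 90.00°
∠(j370 + 370) = arctan(370/370) = 45.00°
∠T(j370) = 90.00° − 45.00° = 45.00°

|T| = 26.4 dB, ∠T = 45.0°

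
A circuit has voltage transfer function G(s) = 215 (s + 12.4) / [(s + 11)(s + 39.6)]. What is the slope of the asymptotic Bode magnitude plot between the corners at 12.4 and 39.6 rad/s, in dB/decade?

In this band the factors already past their corner are: zero at 12.4, pole at 11; net slope = 0 dB/decade.

0 dB/decade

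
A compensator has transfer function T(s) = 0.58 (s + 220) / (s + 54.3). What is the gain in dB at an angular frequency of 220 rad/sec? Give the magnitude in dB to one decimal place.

-2.0 dB

|j220 + 220| = √(220² + 220²) = 311.1
|j220 + 54.3| = √(220² + 54.3²) = 226.6
|T(j220)| = 0.58 × 311.1 / 226.6 = 0.79635
20 log₁₀(0.79635) = -1.98 dB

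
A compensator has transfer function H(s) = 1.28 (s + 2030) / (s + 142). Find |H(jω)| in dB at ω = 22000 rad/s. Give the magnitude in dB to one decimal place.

2.2 dB

|j22000 + 2030| = √(22000² + 2030²) = 2.209e+04
|j22000 + 142| = √(22000² + 142²) = 2.2e+04
|H(j22000)| = 1.28 × 2.209e+04 / 2.2e+04 = 1.2854
20 log₁₀(1.2854) = 2.18 dB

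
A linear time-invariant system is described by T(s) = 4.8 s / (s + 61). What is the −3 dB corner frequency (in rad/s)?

For a single-pole high-pass, the −3 dB point is at the pole: ω = 61 rad/s.

61 rad/s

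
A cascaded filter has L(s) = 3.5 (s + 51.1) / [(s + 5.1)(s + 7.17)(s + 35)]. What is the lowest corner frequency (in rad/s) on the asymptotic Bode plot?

5.1 rad/s

Break frequencies occur at each pole and zero magnitude: 5.1 rad/s, 7.17 rad/s, 35 rad/s, 51.1 rad/s.
The lowest is 5.1 rad/s.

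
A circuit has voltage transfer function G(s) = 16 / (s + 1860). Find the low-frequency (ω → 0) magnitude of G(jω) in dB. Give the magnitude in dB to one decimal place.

G(0) = 16 / 1860 = 0.0086022
20 log₁₀(0.0086022) = -41.31 dB

-41.3 dB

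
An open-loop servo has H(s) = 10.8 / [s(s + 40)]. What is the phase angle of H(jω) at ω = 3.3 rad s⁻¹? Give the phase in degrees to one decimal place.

∠(j3.3 + 40) = arctan(3.3/40) = 4.72°
∠(j3.3) = 90.00°
∠H(j3.3) = − (4.72° + 90.00°) = -94.72°

-94.7°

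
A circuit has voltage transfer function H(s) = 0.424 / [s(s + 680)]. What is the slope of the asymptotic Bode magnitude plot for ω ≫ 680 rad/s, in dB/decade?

With 0 zeros and 2 poles, the high-frequency asymptotic slope is 20 × (0 − 2) = -40 dB/decade.

-40 dB/decade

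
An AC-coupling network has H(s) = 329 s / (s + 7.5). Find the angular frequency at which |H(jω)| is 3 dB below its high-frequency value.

7.5 rad/sec

For a single-pole high-pass, the −3 dB point is at the pole: ω = 7.5 rad/sec.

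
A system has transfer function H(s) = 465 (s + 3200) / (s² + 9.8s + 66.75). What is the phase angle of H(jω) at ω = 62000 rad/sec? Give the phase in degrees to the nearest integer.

-93°

∠(j62000 + 3200) = arctan(62000/3200) = 87.05°
∠[(j62000)² + 9.8(j62000) + 66.75] = ∠[-3.844e+09 + j6.076e+05] = 179.99°
∠H(j62000) = 87.05° − 179.99° = -92.95°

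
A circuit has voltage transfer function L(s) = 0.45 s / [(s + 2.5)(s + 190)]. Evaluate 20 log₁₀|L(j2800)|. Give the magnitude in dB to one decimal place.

-75.9 dB

|j2800| = 2800
|j2800 + 2.5| = √(2800² + 2.5²) = 2800
|j2800 + 190| = √(2800² + 190²) = 2806
|L(j2800)| = 0.45 × 2800 / (2800 × 2806) = 0.00016035
20 log₁₀(0.00016035) = -75.90 dB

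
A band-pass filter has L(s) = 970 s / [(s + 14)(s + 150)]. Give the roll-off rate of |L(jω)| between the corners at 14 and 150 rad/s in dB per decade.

In this band the factors already past their corner are: 1 differentiator zero, pole at 14; net slope = 0 dB/decade.

0 dB/decade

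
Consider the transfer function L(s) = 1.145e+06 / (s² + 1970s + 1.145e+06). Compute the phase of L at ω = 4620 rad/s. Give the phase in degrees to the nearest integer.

∠[(j4620)² + 1970(j4620) + 1.145e+06] = ∠[-2.0199e+07 + j9.1014e+06] = 155.74°
∠L(j4620) = −155.74° = -155.74°

-156 deg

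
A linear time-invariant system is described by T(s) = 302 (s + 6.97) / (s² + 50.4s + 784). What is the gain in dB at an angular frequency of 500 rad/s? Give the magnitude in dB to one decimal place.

|j500 + 6.97| = √(500² + 6.97²) = 500
|(j500)² + 50.4(j500) + 784| = |-2.4922e+05 + j25200| = 2.505e+05
|T(j500)| = 302 × 500 / 2.505e+05 = 0.60288
20 log₁₀(0.60288) = -4.40 dB

-4.4 dB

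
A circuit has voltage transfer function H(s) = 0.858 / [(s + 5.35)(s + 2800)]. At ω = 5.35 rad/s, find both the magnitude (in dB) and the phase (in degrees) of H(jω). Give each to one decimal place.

|j5.35 + 5.35| = √(5.35² + 5.35²) = 7.566
|j5.35 + 2800| = √(5.35² + 2800²) = 2800
|H(j5.35)| = 0.858 / (7.566 × 2800) = 4.05e-05
20 log₁₀(4.05e-05) = -87.85 dB
∠(j5.35 + 5.35) = arctan(5.35/5.35) = 45.00°
∠(j5.35 + 2800) = arctan(5.35/2800) = 0.11°
∠H(j5.35) = − (45.00° + 0.11°) = -45.11°

|H| = -87.9 dB, ∠H = -45.1°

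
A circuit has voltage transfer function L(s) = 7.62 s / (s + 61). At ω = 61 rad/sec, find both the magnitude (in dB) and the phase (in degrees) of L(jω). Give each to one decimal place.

|L| = 14.6 dB, ∠L = 45.0°

|j61| = 61
|j61 + 61| = √(61² + 61²) = 86.27
|L(j61)| = 7.62 × 61 / 86.27 = 5.3882
20 log₁₀(5.3882) = 14.63 dB
∠(j61) = 90.00°
∠(j61 + 61) = arctan(61/61) = 45.00°
∠L(j61) = 90.00° − 45.00° = 45.00°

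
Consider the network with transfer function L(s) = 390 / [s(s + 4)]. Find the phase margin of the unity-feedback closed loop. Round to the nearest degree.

Gain crossover: |L(jω)| = 1 at ω ≈ 19.5 rad/s.
∠L(j19.5) = −90° − arctan(19.5/4) ≈ -168.43°
PM = 180° + (-168.43°) = 11.57°

12°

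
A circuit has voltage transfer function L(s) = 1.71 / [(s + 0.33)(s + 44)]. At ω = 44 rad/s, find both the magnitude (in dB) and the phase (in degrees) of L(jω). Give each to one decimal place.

|L| = -64.1 dB, ∠L = -134.6 deg

|j44 + 0.33| = √(44² + 0.33²) = 44
|j44 + 44| = √(44² + 44²) = 62.23
|L(j44)| = 1.71 / (44 × 62.23) = 0.00062454
20 log₁₀(0.00062454) = -64.09 dB
∠(j44 + 0.33) = arctan(44/0.33) = 89.57°
∠(j44 + 44) = arctan(44/44) = 45.00°
∠L(j44) = − (89.57° + 45.00°) = -134.57°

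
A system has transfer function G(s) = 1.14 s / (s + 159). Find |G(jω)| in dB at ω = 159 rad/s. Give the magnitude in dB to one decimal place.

|j159| = 159
|j159 + 159| = √(159² + 159²) = 224.9
|G(j159)| = 1.14 × 159 / 224.9 = 0.8061
20 log₁₀(0.8061) = -1.87 dB

-1.9 dB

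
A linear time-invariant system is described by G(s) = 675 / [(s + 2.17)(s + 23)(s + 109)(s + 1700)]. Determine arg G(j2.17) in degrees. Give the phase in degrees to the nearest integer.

∠(j2.17 + 2.17) = arctan(2.17/2.17) = 45.00°
∠(j2.17 + 23) = arctan(2.17/23) = 5.39°
∠(j2.17 + 109) = arctan(2.17/109) = 1.14°
∠(j2.17 + 1700) = arctan(2.17/1700) = 0.07°
∠G(j2.17) = − (45.00° + 5.39° + 1.14° + 0.07°) = -51.60°

-52 deg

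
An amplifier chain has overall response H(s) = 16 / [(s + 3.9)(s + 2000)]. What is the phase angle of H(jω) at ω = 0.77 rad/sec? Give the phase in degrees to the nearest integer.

-11°

∠(j0.77 + 3.9) = arctan(0.77/3.9) = 11.17°
∠(j0.77 + 2000) = arctan(0.77/2000) = 0.02°
∠H(j0.77) = − (11.17° + 0.02°) = -11.19°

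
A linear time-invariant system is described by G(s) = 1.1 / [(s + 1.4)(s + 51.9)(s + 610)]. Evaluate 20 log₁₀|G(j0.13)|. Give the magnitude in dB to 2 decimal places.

|j0.13 + 1.4| = √(0.13² + 1.4²) = 1.406
|j0.13 + 51.9| = √(0.13² + 51.9²) = 51.9
|j0.13 + 610| = √(0.13² + 610²) = 610
|G(j0.13)| = 1.1 / (1.406 × 51.9 × 610) = 2.4712e-05
20 log₁₀(2.4712e-05) = -92.142 dB

-92.14 dB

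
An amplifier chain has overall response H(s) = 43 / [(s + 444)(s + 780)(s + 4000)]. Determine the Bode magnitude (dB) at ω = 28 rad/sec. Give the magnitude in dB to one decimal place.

-150.2 dB

|j28 + 444| = √(28² + 444²) = 444.9
|j28 + 780| = √(28² + 780²) = 780.5
|j28 + 4000| = √(28² + 4000²) = 4000
|H(j28)| = 43 / (444.9 × 780.5 × 4000) = 3.0958e-08
20 log₁₀(3.0958e-08) = -150.18 dB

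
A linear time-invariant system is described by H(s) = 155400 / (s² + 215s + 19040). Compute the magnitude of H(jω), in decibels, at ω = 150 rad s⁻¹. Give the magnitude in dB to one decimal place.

13.6 dB

|(j150)² + 215(j150) + 19040| = |-3460 + j32250| = 3.244e+04
|H(j150)| = 155400 / 3.244e+04 = 4.7911
20 log₁₀(4.7911) = 13.61 dB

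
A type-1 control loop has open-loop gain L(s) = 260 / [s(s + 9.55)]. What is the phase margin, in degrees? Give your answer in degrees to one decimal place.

Gain crossover: |L(jω)| = 1 at ω ≈ 14.8 rad/s.
∠L(j14.8) = −90° − arctan(14.8/9.55) ≈ -147.13°
PM = 180° + (-147.13°) = 32.87°

32.9°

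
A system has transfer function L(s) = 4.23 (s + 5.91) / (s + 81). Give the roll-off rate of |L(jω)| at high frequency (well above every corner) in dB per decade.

With 1 zero and 1 pole, the high-frequency asymptotic slope is 20 × (1 − 1) = 0 dB/decade.

0 dB/decade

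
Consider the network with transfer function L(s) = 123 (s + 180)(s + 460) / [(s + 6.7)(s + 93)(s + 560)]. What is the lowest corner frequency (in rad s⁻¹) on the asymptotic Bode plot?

6.7 rad s⁻¹

Break frequencies occur at each pole and zero magnitude: 6.7 rad s⁻¹, 93 rad s⁻¹, 180 rad s⁻¹, 460 rad s⁻¹, 560 rad s⁻¹.
The lowest is 6.7 rad s⁻¹.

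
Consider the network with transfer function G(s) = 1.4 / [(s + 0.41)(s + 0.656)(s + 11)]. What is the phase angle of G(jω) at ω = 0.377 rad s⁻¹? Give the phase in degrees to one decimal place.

-74.4 deg

∠(j0.377 + 0.41) = arctan(0.377/0.41) = 42.60°
∠(j0.377 + 0.656) = arctan(0.377/0.656) = 29.89°
∠(j0.377 + 11) = arctan(0.377/11) = 1.96°
∠G(j0.377) = − (42.60° + 29.89° + 1.96°) = -74.45°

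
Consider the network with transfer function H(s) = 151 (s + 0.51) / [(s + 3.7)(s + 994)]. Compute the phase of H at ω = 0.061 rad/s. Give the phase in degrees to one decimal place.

∠(j0.061 + 0.51) = arctan(0.061/0.51) = 6.82°
∠(j0.061 + 3.7) = arctan(0.061/3.7) = 0.94°
∠(j0.061 + 994) = arctan(0.061/994) = 0.00°
∠H(j0.061) = 6.82° − (0.94° + 0.00°) = 5.87°

5.9°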